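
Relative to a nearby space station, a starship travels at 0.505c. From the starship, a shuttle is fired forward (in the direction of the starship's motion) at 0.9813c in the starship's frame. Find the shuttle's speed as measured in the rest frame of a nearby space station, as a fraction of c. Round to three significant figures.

0.994c

Relativistic velocity addition: u = (u' + v)/(1 + u'v/c²), with u' = 0.9813c and v = 0.505c.
Numerator: 0.9813 + 0.505 = 1.4863. Denominator: 1 + (0.9813)(0.505) = 1.4955565.
u = 1.4863/1.4955565 = 0.99381, so the speed is 0.994c.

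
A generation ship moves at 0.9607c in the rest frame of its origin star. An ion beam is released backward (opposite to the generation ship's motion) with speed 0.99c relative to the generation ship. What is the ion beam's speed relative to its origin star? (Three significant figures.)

Relativistic velocity addition: u = (u' + v)/(1 + u'v/c²), with u' = −0.99c and v = 0.9607c.
Numerator: −0.99 + 0.9607 = −0.0293. Denominator: 1 + (−0.99)(0.9607) = 0.048907.
u = −0.0293/0.048907 = −0.5991, so the speed is 0.599c.

0.599c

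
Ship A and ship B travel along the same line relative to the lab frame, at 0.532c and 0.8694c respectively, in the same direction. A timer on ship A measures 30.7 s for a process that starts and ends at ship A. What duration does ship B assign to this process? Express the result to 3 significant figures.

39.4 s

Speed of ship A in ship B's frame: u = (v_A − v_B)/(1 − v_A v_B/c²) = (0.532 − 0.8694)/(1 − 0.532×0.8694) = −0.3374/0.5374792 = −0.62775; |u| = 0.62775c.
γ for this relative speed: γ = 1/√(1 − 0.39407) = 1.2847.
Ship A's interval is proper; time dilation gives Δt_B = γΔτ = 1.2847 × 30.7 s = 39.4 s.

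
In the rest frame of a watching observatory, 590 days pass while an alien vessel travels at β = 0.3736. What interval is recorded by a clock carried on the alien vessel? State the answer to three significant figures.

Lorentz factor: γ = (1 − 0.13957696)^(−1/2) = 1.0781.
The moving clock records proper time: Δτ = Δt/γ = 590/1.0781 = 547 days.

547 days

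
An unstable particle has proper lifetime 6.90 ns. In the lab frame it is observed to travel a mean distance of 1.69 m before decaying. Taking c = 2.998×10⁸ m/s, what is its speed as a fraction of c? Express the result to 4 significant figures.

d = βγcτ ⇒ βγ = d/(cτ) = 1.690 m / (2.06862 m) = 0.81697.
β = (βγ)/√(1+(βγ)²) = 0.81697/√1.66744 = 0.6327.

0.6327c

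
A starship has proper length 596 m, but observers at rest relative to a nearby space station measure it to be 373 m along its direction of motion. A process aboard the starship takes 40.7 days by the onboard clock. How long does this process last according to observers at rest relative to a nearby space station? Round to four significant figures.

65.03 days

Length contraction gives γ = L₀/L = 596/373 = 1.59786.
Δt = γΔτ = 1.59786 × 40.7 = 65.03 days.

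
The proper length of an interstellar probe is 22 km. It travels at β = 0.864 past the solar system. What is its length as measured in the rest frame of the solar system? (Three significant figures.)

β² = 0.746496, so γ = 1/√0.253504 = 1.9861.
Along the direction of motion the measured length is L₀/γ = 22/1.9861 = 11.1 km.

11.1 km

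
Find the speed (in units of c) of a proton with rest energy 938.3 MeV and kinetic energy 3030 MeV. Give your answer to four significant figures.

K = (γ−1)mc², so γ = 1 + 3030/938.3 = 4.2292.
Then v/c = √(1 − γ⁻²) = √(1 − 0.0559092) = √0.9440908 = 0.9716.

0.9716c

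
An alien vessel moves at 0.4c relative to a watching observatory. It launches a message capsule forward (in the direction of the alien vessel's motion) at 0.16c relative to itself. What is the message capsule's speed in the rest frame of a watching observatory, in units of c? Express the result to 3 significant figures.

0.526c

In units of c, u = (u' + v)/(1 + u'v) with u' = 0.16 and v = 0.4.
Numerator: 0.16 + 0.4 = 0.56. Denominator: 1 + (0.16)(0.4) = 1.064.
u = 0.56/1.064 = 0.52632, so the speed is 0.526c.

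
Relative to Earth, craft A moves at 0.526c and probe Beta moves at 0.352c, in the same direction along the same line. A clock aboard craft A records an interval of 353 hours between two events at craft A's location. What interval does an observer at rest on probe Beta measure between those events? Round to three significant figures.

The velocity of craft A relative to probe Beta is (0.526 − 0.352)c / (1 − 0.526×0.352) = 0.21354c; relative speed 0.21354c.
γ for this relative speed: γ = 1/√(1 − 0.0455993) = 1.0236.
The clock on craft A records proper time, so probe Beta measures Δt = γΔτ = 1.0236 × 353 = 361 hours.

361 hours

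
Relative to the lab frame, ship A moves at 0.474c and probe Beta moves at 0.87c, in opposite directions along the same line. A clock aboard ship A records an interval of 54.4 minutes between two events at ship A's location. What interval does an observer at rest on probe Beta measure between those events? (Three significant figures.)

Speed of ship A in probe Beta's frame: u = (v_A + v_B)/(1 + v_A v_B/c²) = (0.474 + 0.87)/(1 + 0.474×0.87) = 1.344/1.41238 = 0.95159; |u| = 0.95159c.
γ for this relative speed: γ = 1/√(1 − 0.905524) = 3.2534.
Ship A's interval is proper; time dilation gives Δt_B = γΔτ = 3.2534 × 54.4 minutes = 177 minutes.

177 minutes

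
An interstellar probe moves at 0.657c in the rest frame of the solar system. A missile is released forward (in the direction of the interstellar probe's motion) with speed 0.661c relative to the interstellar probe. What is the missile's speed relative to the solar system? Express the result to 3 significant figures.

Relativistic velocity addition: u = (u' + v)/(1 + u'v/c²), with u' = 0.661c and v = 0.657c.
Numerator: 0.661 + 0.657 = 1.318. Denominator: 1 + (0.661)(0.657) = 1.434277.
u = 1.318/1.434277 = 0.91893, so the speed is 0.919c.

0.919c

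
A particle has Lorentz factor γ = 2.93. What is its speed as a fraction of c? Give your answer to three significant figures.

0.940c

β = √(1 − 1/γ²) = √(1 − 1/8.5849) = √0.883516 = 0.940.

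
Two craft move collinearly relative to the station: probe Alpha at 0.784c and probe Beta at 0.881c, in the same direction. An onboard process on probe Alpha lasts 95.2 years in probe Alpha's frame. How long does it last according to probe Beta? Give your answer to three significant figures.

100 years

Transform probe Alpha's velocity into probe Beta's frame: (0.784 − 0.881)/(1 − 0.784·0.881) = −0.097/0.309296, so the relative speed is 0.31362c.
At |u| = 0.31362c, γ = (1 − 0.0983575)^(−1/2) = 1.0531.
Probe Alpha's interval is proper; time dilation gives Δt_B = γΔτ = 1.0531 × 95.2 years = 100 years.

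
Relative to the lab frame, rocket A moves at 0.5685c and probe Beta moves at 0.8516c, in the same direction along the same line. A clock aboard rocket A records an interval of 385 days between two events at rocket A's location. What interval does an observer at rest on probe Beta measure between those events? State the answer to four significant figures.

The velocity of rocket A relative to probe Beta is (0.5685 − 0.8516)c / (1 − 0.5685×0.8516) = −0.54879c; relative speed 0.54879c.
γ for this relative speed: γ = 1/√(1 − 0.30117) = 1.1962.
Rocket A's interval is proper; time dilation gives Δt_B = γΔτ = 1.1962 × 385 days = 460.5 days.

460.5 days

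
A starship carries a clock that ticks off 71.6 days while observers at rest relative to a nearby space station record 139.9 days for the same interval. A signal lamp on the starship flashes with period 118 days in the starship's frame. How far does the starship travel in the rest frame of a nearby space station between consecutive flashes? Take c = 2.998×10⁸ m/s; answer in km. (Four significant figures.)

5.131×10^12 km

From Δt = γΔτ: γ = 139.9/71.6 = 1.95391.
β = √(1 − 1/γ²) = 0.85911. Lab-frame period = γτ = 1.95391×118 days = 230.56 days. Distance = βc × γτ = 0.85911 × 2.998×10⁸ m/s × 19920384 s = 5.1307×10^15 m = 5.131×10^12 km.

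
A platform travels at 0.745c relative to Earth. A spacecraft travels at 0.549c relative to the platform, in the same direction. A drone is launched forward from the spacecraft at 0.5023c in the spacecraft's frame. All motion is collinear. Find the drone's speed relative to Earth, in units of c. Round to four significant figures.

Compose velocities in two stages. Stage 1 (into S'): u₁ = (0.5023+0.549)/(1+0.5023×0.549) = 0.82406.
Stage 2 (into S): u = (0.82406+0.745)/(1+0.82406×0.745) = 0.9722, so the speed is 0.9722c.

0.9722c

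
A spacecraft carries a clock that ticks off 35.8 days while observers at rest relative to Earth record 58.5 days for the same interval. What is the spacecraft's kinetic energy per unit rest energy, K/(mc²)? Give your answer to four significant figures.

0.6341

γ = Δt/Δτ = 58.5/35.8 = 1.63408.
K/(mc²) = γ − 1 = 1.63408 − 1 = 0.6341.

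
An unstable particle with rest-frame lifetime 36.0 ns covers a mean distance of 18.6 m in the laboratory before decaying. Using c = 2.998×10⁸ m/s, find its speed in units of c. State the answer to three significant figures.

Let x = d/(cτ) = 18.60 m / (2.998×10⁸ m/s × 3.600×10^-8 s) = 1.7234. Since d = βγcτ, x = βγ = β/√(1−β²).
Solving: β² = x²/(1+x²) = 2.97011/3.97011 = 0.748118, so β = 0.865.

0.865c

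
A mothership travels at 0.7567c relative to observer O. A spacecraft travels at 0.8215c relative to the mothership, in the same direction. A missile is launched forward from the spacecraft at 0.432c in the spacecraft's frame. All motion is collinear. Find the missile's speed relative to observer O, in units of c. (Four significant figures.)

First combine the missile and spacecraft (S''→S'): u₁ = (0.432 + 0.8215)/(1 + 0.432×0.8215) = 1.2535/1.354888 = 0.92517.
Then combine with the mothership (S'→S): u = (0.92517 + 0.7567)/(1 + 0.92517×0.7567) = 1.68187/1.700076139 = 0.98929.

0.9893c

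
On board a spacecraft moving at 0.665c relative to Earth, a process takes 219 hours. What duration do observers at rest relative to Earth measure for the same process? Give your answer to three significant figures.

With β = 0.665, γ = 1/√(1 − 0.665²) = 1/√0.557775 = 1.339.
The onboard clock measures proper time, so the interval in the rest frame of Earth is dilated: Δt = γ·Δτ = 1.339 × 219 hours = 293 hours.

293 hours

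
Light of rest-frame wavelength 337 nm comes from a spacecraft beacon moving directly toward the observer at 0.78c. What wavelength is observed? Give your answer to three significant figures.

Relativistic Doppler for wavelength: λ_obs = λ_src · √((1−β)/(1+β)).
With β = 0.78: factor = √(0.22/1.78) = 0.35156.
λ_obs = 337 × 0.35156 = 118 nm.

118 nm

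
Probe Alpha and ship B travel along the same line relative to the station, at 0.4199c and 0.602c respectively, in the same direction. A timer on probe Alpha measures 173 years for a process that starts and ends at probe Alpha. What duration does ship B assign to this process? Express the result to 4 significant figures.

Transform probe Alpha's velocity into ship B's frame: (0.4199 − 0.602)/(1 − 0.4199·0.602) = −0.1821/0.7472202, so the relative speed is 0.2437c.
At |u| = 0.2437c, γ = (1 − 0.0593897)^(−1/2) = 1.0311.
Probe Alpha's interval is proper; time dilation gives Δt_B = γΔτ = 1.0311 × 173 years = 178.4 years.

178.4 years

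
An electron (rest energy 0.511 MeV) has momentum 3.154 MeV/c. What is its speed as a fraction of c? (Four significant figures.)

pc/(mc²) = 3.154/0.511 = 6.1722 = βγ = β/√(1−β²).
So β² = x²/(1 + x²) with x = 6.1722: x² = 38.0961, β² = 38.0961/39.0961 = 0.974422, β = 0.9871.

0.9871c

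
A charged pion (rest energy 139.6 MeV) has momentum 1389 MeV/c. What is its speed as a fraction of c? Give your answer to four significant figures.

βγ = pc/(mc²) = 1389/139.6 = 9.9499.
Since γ² = 1 + (βγ)² = 100.0005, γ = √100.0005 = 10, and β = (βγ)/γ = 9.9499/10 = 0.9950.

0.9950c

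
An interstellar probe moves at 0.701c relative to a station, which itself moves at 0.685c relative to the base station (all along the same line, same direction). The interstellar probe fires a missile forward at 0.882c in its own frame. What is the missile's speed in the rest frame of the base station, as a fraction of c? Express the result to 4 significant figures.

Apply u = (u'+v)/(1+u'v) twice. Missile in the station frame: (0.882+0.701)/(1+0.882·0.701) = 1.583/1.618282 = 0.9782c.
That velocity, transformed to the rest frame of the base station: (0.9782+0.685)/(1+0.9782·0.685) = 1.6632/1.670067 = 0.99589c.

0.9959c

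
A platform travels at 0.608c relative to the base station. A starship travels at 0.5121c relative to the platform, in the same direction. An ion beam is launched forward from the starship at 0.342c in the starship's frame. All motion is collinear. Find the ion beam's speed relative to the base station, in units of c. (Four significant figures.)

0.9257c

Apply u = (u'+v)/(1+u'v) twice. Ion beam in the platform frame: (0.342+0.5121)/(1+0.342·0.5121) = 0.8541/1.1751382 = 0.72681c.
That velocity, transformed to the rest frame of the base station: (0.72681+0.608)/(1+0.72681·0.608) = 1.33481/1.44190048 = 0.92573c.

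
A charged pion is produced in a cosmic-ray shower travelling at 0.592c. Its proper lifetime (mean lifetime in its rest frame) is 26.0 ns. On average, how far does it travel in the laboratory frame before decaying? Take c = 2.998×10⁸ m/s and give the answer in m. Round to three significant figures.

γ = 1/√(1 − β²) = 1/√(1 − 0.350464) = 1/√0.649536 = 1/0.805938 = 1.2408.
Lab-frame lifetime: Δt = γτ = 1.2408 × 26.0 ns = 32.261 ns.
Distance: d = vΔt = 0.592 × 2.998×10⁸ m/s × 3.2261×10^-8 s = 5.73 m.

5.73 m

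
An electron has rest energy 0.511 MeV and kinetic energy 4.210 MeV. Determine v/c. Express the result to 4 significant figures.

0.9941

γ = 1 + K/(mc²) = 1 + 4.210/0.511 = 9.2387.
β = √(1 − 1/γ²) = √(1 − 0.011716) = √0.988284 = 0.9941.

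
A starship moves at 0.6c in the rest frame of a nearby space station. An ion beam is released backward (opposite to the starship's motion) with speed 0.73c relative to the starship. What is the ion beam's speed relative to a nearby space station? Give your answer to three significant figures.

In units of c, u = (u' + v)/(1 + u'v) with u' = −0.73 and v = 0.6.
Numerator: −0.73 + 0.6 = −0.13. Denominator: 1 + (−0.73)(0.6) = 0.562.
u = −0.13/0.562 = −0.23132, so the speed is 0.231c.

0.231c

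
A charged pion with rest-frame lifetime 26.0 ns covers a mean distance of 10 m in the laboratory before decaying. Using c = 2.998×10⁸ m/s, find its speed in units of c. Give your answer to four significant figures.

0.7887c

Let x = d/(cτ) = 10.00 m / (2.998×10⁸ m/s × 2.600×10^-8 s) = 1.2829. Since d = βγcτ, x = βγ = β/√(1−β²).
Solving: β² = x²/(1+x²) = 1.64583/2.64583 = 0.622047, so β = 0.7887.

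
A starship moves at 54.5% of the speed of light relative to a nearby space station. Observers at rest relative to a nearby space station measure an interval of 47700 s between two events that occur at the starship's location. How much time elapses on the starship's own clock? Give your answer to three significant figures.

40000 s

Lorentz factor: γ = (1 − 0.297025)^(−1/2) = 1.1927.
The moving clock records proper time: Δτ = Δt/γ = 47700/1.1927 = 40000 s.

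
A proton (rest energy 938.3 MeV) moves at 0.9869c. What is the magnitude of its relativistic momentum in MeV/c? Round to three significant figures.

γ = 1/√(1 − β²) = 1/√(1 − 0.97397161) = 1/√0.02602839 = 1/0.161333 = 6.1984.
Momentum: p = γβ·mc = 6.1984 × 0.9869 × 938.3 MeV/c = 5740 MeV/c.

5740 MeV/c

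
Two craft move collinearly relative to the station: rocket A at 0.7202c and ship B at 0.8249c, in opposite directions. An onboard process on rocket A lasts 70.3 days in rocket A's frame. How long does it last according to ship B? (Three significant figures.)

286 days

Transform rocket A's velocity into ship B's frame: (0.7202 + 0.8249)/(1 + 0.7202·0.8249) = 1.5451/1.59409298, so the relative speed is 0.96927c.
At |u| = 0.96927c, γ = (1 − 0.939484)^(−1/2) = 4.065.
The clock on rocket A records proper time, so ship B measures Δt = γΔτ = 4.065 × 70.3 = 286 days.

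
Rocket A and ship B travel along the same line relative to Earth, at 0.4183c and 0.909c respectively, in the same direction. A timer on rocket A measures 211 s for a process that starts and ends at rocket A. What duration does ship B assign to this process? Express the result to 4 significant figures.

345.4 s

Speed of rocket A in ship B's frame: u = (v_A − v_B)/(1 − v_A v_B/c²) = (0.4183 − 0.909)/(1 − 0.4183×0.909) = −0.4907/0.6197653 = −0.79175; |u| = 0.79175c.
At |u| = 0.79175c, γ = (1 − 0.626868)^(−1/2) = 1.6371.
Rocket A's interval is proper; time dilation gives Δt_B = γΔτ = 1.6371 × 211 s = 345.4 s.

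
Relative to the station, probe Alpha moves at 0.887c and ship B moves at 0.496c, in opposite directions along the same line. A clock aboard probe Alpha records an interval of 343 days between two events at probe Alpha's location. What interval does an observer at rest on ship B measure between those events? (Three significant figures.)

1230 days

Speed of probe Alpha in ship B's frame: u = (v_A + v_B)/(1 + v_A v_B/c²) = (0.887 + 0.496)/(1 + 0.887×0.496) = 1.383/1.439952 = 0.96045; |u| = 0.96045c.
At |u| = 0.96045c, γ = (1 − 0.922464)^(−1/2) = 3.5913.
The clock on probe Alpha records proper time, so ship B measures Δt = γΔτ = 3.5913 × 343 = 1230 days.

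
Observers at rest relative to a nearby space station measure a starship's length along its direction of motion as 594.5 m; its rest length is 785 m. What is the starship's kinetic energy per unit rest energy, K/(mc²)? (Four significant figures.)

0.3204

γ = L₀/L = 785/594.5 = 1.32044.
Since K = (γ−1)mc², K/(mc²) = 1.32044 − 1 = 0.3204.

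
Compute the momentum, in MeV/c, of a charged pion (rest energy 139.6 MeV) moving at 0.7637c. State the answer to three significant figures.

γ = 1/√(1 − β²) = 1/√(1 − 0.58323769) = 1/√0.41676231 = 1/0.645571 = 1.549.
Momentum: p = γβ·mc = 1.549 × 0.7637 × 139.6 MeV/c = 165 MeV/c.

165 MeV/c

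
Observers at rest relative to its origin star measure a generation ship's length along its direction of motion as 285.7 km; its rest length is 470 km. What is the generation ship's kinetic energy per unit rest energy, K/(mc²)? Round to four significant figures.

0.6451

From L = L₀/γ: γ = 470/285.7 = 1.64508.
Since K = (γ−1)mc², K/(mc²) = 1.64508 − 1 = 0.6451.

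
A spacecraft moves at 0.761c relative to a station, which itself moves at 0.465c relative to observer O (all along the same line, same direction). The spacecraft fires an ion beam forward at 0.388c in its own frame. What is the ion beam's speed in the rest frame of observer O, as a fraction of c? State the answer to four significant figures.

0.9572c

Apply u = (u'+v)/(1+u'v) twice. Ion beam in the station frame: (0.388+0.761)/(1+0.388·0.761) = 1.149/1.295268 = 0.88708c.
That velocity, transformed to the rest frame of observer O: (0.88708+0.465)/(1+0.88708·0.465) = 1.35208/1.4124922 = 0.95723c.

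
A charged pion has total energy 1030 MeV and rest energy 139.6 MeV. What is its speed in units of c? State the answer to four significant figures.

Total energy E = γmc² gives γ = 1030/139.6 = 7.3782.
Hence β = √(1 − 1/γ²) = √(1 − 0.0183696) = √0.9816304 = 0.9908.

0.9908c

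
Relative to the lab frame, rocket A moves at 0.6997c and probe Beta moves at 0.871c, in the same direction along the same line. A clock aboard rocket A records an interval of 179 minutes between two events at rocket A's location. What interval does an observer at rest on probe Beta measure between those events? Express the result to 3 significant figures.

199 minutes

Transform rocket A's velocity into probe Beta's frame: (0.6997 − 0.871)/(1 − 0.6997·0.871) = −0.1713/0.3905613, so the relative speed is 0.4386c.
γ for this relative speed: γ = 1/√(1 − 0.19237) = 1.1127.
The clock on rocket A records proper time, so probe Beta measures Δt = γΔτ = 1.1127 × 179 = 199 minutes.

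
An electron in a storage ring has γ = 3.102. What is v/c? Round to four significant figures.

0.9466

β = √(1 − 1/γ²) = √(1 − 1/9.622404) = √0.896076 = 0.9466.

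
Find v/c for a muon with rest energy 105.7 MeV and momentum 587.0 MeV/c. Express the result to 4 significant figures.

pc/(mc²) = 587.0/105.7 = 5.5535 = βγ = β/√(1−β²).
So β² = x²/(1 + x²) with x = 5.5535: x² = 30.8414, β² = 30.8414/31.8414 = 0.968594, β = 0.9842.

0.9842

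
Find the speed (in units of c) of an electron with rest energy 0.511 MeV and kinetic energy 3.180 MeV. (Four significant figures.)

0.9904c

γ = 1 + K/(mc²) = 1 + 3.180/0.511 = 7.2231.
β = √(1 − 1/γ²) = √(1 − 0.0191669) = √0.9808331 = 0.9904.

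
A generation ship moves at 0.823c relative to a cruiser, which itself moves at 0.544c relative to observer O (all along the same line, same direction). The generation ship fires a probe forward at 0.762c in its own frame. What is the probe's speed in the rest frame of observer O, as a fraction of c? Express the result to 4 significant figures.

Compose velocities in two stages. Stage 1 (into S'): u₁ = (0.762+0.823)/(1+0.762×0.823) = 0.97411.
Stage 2 (into S): u = (0.97411+0.544)/(1+0.97411×0.544) = 0.99228, so the speed is 0.9923c.

0.9923c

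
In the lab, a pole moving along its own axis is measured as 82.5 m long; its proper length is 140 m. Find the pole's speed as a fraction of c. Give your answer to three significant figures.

0.808c

Length contraction gives γ = L₀/L = 140/82.5 = 1.697.
β = √(1 − 1/γ²) = √0.652755 = 0.808.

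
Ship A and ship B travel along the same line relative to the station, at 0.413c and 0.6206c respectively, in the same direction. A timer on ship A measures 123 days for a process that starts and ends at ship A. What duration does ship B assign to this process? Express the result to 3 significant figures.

128 days

The velocity of ship A relative to ship B is (0.413 − 0.6206)c / (1 − 0.413×0.6206) = −0.27915c; relative speed 0.27915c.
At |u| = 0.27915c, γ = (1 − 0.0779247)^(−1/2) = 1.0414.
Ship A's interval is proper; time dilation gives Δt_B = γΔτ = 1.0414 × 123 days = 128 days.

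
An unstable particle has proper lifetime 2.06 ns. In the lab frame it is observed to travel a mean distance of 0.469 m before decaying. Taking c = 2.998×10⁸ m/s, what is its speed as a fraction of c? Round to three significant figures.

0.605c

Let x = d/(cτ) = 0.4690 m / (2.998×10⁸ m/s × 2.060×10^-9 s) = 0.75941. Since d = βγcτ, x = βγ = β/√(1−β²).
Solving: β² = x²/(1+x²) = 0.576704/1.576704 = 0.365766, so β = 0.605.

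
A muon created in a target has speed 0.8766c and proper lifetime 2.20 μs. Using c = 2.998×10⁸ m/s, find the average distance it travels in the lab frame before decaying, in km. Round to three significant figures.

Lorentz factor: γ = (1 − 0.76842756)^(−1/2) = 2.0781.
Lab-frame lifetime: Δt = γτ = 2.0781 × 2.20 μs = 4.5718 μs.
Distance: d = vΔt = 0.8766 × 2.998×10⁸ m/s × 4.5718×10^-6 s = 1200 m = 1.20 km.

1.20 km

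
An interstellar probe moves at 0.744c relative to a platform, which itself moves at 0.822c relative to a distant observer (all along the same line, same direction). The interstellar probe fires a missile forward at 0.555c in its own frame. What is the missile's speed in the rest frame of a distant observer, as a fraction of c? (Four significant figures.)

0.9918c

Compose velocities in two stages. Stage 1 (into S'): u₁ = (0.555+0.744)/(1+0.555×0.744) = 0.91937.
Stage 2 (into S): u = (0.91937+0.822)/(1+0.91937×0.822) = 0.99183, so the speed is 0.9918c.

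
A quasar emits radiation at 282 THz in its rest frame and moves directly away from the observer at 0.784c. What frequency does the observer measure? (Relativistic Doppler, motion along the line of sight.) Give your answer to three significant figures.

Relativistic Doppler (source moving away): f_obs = f_src · √((1−β)/(1+β)).
With β = 0.784: factor = √(0.216/1.784) = 0.34796.
f_obs = 282 × 0.34796 = 98.1 THz.

98.1 THz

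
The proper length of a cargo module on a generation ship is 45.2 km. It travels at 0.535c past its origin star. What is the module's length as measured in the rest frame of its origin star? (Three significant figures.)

Lorentz factor: γ = (1 − 0.286225)^(−1/2) = 1.1836.
Length contraction: L = L₀/γ = 45.2/1.1836 = 38.2 km.

38.2 km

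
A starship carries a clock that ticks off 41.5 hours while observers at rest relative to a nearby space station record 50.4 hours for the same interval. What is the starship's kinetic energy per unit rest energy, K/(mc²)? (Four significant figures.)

0.2145

The time-dilation ratio gives γ = 50.4/41.5 = 1.21446.
Since K = (γ−1)mc², K/(mc²) = 1.21446 − 1 = 0.2145.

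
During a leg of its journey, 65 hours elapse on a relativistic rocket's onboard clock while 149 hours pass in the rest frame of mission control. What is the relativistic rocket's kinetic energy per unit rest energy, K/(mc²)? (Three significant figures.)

From Δt = γΔτ: γ = 149/65 = 2.29231.
K/(mc²) = γ − 1 = 2.29231 − 1 = 1.29.

1.29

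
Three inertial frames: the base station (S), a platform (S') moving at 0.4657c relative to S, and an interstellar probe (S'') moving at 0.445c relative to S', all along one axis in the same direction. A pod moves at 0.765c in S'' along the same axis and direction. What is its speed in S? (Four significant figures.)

0.9634c

Apply u = (u'+v)/(1+u'v) twice. Pod in the platform frame: (0.765+0.445)/(1+0.765·0.445) = 1.21/1.340425 = 0.9027c.
That velocity, transformed to the rest frame of the base station: (0.9027+0.4657)/(1+0.9027·0.4657) = 1.3684/1.42038739 = 0.9634c.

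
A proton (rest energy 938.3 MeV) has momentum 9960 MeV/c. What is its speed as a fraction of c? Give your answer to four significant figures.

0.9956c

pc/(mc²) = 9960/938.3 = 10.615 = βγ = β/√(1−β²).
So β² = x²/(1 + x²) with x = 10.615: x² = 112.678, β² = 112.678/113.678 = 0.991203, β = 0.9956.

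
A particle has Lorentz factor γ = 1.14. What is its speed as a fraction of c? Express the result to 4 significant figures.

β = √(1 − 1/γ²) = √(1 − 1/1.2996) = √0.230532 = 0.4801.

0.4801c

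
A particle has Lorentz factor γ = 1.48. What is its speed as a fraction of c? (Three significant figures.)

0.737c

β = √(1 − 1/γ²) = √(1 − 1/2.1904) = √0.543462 = 0.737.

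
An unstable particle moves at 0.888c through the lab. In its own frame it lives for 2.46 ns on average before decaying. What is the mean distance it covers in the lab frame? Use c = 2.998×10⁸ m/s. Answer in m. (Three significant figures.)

Lorentz factor: γ = (1 − 0.788544)^(−1/2) = 2.1747.
Lab-frame lifetime: Δt = γτ = 2.1747 × 2.46 ns = 5.3498 ns.
Distance: d = vΔt = 0.888 × 2.998×10⁸ m/s × 5.3498×10^-9 s = 1.42 m.

1.42 m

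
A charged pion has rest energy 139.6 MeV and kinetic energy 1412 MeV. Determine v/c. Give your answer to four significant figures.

0.9959

γ = 1 + K/(mc²) = 1 + 1412/139.6 = 11.115.
β = √(1 − 1/γ²) = √(1 − 0.00809433) = √0.99190567 = 0.9959.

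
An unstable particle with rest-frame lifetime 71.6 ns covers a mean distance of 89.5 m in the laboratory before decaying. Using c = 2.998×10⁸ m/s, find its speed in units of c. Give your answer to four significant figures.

d = βγcτ ⇒ βγ = d/(cτ) = 89.50 m / (21.46568 m) = 4.1694.
β = (βγ)/√(1+(βγ)²) = 4.1694/√18.3839 = 0.9724.

0.9724c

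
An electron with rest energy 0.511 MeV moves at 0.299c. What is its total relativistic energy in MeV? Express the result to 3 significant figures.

0.535 MeV

β² = 0.089401, so γ = 1/√0.910599 = 1.0479.
Total energy: E = γmc² = 1.0479 × 0.511 MeV = 0.535 MeV.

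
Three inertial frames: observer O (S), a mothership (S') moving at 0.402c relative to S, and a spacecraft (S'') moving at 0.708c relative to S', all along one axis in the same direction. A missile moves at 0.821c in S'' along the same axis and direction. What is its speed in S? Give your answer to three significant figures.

Apply u = (u'+v)/(1+u'v) twice. Missile in the mothership frame: (0.821+0.708)/(1+0.821·0.708) = 1.529/1.581268 = 0.96695c.
That velocity, transformed to the rest frame of observer O: (0.96695+0.402)/(1+0.96695·0.402) = 1.36895/1.3887139 = 0.98577c.

0.986c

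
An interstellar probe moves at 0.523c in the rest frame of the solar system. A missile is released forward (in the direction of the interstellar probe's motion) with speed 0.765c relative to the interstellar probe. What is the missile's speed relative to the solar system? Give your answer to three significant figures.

0.920c

Relativistic velocity addition: u = (u' + v)/(1 + u'v/c²), with u' = 0.765c and v = 0.523c.
Numerator: 0.765 + 0.523 = 1.288. Denominator: 1 + (0.765)(0.523) = 1.400095.
u = 1.288/1.400095 = 0.91994, so the speed is 0.920c.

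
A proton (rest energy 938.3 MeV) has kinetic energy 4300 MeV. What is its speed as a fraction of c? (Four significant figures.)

γ = 1 + K/(mc²) = 1 + 4300/938.3 = 5.5828.
β = √(1 − 1/γ²) = √(1 − 0.0320845) = √0.9679155 = 0.9838.

0.9838c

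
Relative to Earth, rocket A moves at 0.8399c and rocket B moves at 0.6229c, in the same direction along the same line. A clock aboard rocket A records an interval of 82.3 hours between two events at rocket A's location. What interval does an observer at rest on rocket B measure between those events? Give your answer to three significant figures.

Speed of rocket A in rocket B's frame: u = (v_A − v_B)/(1 − v_A v_B/c²) = (0.8399 − 0.6229)/(1 − 0.8399×0.6229) = 0.217/0.47682629 = 0.45509; |u| = 0.45509c.
At |u| = 0.45509c, γ = (1 − 0.207107)^(−1/2) = 1.123.
Rocket A's interval is proper; time dilation gives Δt_B = γΔτ = 1.123 × 82.3 hours = 92.4 hours.

92.4 hours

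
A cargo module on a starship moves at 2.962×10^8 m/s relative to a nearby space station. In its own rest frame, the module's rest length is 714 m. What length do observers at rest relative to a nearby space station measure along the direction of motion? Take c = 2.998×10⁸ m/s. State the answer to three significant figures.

β = v/c = (2.962×10^8 m/s)/(2.998×10⁸ m/s) = 0.987992.
Lorentz factor: γ = (1 − 0.9761282)^(−1/2) = 6.4723.
Length contraction: L = L₀/γ = 714/6.4723 = 110 m.

110 m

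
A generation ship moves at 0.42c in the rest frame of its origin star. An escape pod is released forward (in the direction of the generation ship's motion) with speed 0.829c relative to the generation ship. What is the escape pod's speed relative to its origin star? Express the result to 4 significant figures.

In units of c, u = (u' + v)/(1 + u'v) with u' = 0.829 and v = 0.42.
Numerator: 0.829 + 0.42 = 1.249. Denominator: 1 + (0.829)(0.42) = 1.34818.
u = 1.249/1.34818 = 0.92643, so the speed is 0.9264c.

0.9264c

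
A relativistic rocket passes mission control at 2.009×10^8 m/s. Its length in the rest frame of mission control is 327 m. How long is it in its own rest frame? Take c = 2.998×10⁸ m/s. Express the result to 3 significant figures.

β = v/c = (2.009×10^8 m/s)/(2.998×10⁸ m/s) = 0.670113.
γ = 1/√(1 − β²) = 1/√(1 − 0.4490514) = 1/√0.5509486 = 1/0.742259 = 1.3472.
Proper length: L₀ = γ·L = 1.3472 × 327 = 441 m.

441 m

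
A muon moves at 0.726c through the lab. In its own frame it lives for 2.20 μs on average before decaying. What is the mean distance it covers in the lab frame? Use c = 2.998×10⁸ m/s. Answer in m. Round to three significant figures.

696 m

β² = 0.527076, so γ = 1/√0.472924 = 1.4541.
Lab-frame lifetime: Δt = γτ = 1.4541 × 2.20 μs = 3.199 μs.
Distance: d = vΔt = 0.726 × 2.998×10⁸ m/s × 3.1990×10^-6 s = 696 m.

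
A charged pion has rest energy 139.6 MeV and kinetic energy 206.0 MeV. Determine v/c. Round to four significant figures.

0.9148

γ = 1 + K/(mc²) = 1 + 206.0/139.6 = 2.4756.
β = √(1 − 1/γ²) = √(1 − 0.16317) = √0.83683 = 0.9148.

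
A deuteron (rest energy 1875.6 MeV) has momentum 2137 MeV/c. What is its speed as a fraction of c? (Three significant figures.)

0.752c

pc/(mc²) = 2137/1875.6 = 1.1394 = βγ = β/√(1−β²).
So β² = x²/(1 + x²) with x = 1.1394: x² = 1.29823, β² = 1.29823/2.29823 = 0.564883, β = 0.752.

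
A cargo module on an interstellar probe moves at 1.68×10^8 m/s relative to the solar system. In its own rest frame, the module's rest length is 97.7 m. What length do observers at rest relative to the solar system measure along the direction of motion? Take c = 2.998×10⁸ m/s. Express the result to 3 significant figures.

β = v/c = (1.68×10^8 m/s)/(2.998×10⁸ m/s) = 0.560374.
Lorentz factor: γ = (1 − 0.314019)^(−1/2) = 1.2074.
Along the direction of motion the measured length is L₀/γ = 97.7/1.2074 = 80.9 m.

80.9 m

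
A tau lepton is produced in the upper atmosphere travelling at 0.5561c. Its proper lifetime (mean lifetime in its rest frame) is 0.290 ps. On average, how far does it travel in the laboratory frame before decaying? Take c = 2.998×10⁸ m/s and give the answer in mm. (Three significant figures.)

0.0582 mm

γ = 1/√(1 − β²) = 1/√(1 − 0.30924721) = 1/√0.69075279 = 1/0.831115 = 1.2032.
Lab-frame lifetime: Δt = γτ = 1.2032 × 0.290 ps = 0.34893 ps.
Distance: d = vΔt = 0.5561 × 2.998×10⁸ m/s × 3.4893×10^-13 s = 5.82×10^-5 m = 0.0582 mm.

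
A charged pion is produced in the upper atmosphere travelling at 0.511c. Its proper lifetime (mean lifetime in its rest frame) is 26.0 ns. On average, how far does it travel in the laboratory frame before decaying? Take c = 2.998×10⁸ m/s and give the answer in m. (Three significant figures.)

4.63 m

γ = 1/√(1 − β²) = 1/√(1 − 0.261121) = 1/√0.738879 = 1/0.859581 = 1.1634.
Lab-frame lifetime: Δt = γτ = 1.1634 × 26.0 ns = 30.248 ns.
Distance: d = vΔt = 0.511 × 2.998×10⁸ m/s × 3.0248×10^-8 s = 4.63 m.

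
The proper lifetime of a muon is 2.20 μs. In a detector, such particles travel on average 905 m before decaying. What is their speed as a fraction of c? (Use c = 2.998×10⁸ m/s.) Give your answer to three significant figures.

Let x = d/(cτ) = 905.0 m / (2.998×10⁸ m/s × 2.200×10^-6 s) = 1.3721. Since d = βγcτ, x = βγ = β/√(1−β²).
Solving: β² = x²/(1+x²) = 1.88266/2.88266 = 0.653098, so β = 0.808.

0.808c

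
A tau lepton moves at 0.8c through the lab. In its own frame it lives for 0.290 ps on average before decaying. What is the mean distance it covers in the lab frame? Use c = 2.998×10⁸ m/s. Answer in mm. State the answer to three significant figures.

γ = 1/√(1 − β²) = 1/√(1 − 0.64) = 1/√0.36 = 1/0.6 = 1.6667.
Lab-frame lifetime: Δt = γτ = 1.6667 × 0.290 ps = 0.48334 ps.
Distance: d = vΔt = 0.8 × 2.998×10⁸ m/s × 4.8334×10^-13 s = 1.16×10^-4 m = 0.116 mm.

0.116 mm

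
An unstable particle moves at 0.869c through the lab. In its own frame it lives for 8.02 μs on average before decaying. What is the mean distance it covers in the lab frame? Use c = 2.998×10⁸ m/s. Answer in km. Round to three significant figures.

γ = 1/√(1 − β²) = 1/√(1 − 0.755161) = 1/√0.244839 = 1/0.494812 = 2.021.
Lab-frame lifetime: Δt = γτ = 2.021 × 8.02 μs = 16.208 μs.
Distance: d = vΔt = 0.869 × 2.998×10⁸ m/s × 1.6208×10^-5 s = 4220 m = 4.22 km.

4.22 km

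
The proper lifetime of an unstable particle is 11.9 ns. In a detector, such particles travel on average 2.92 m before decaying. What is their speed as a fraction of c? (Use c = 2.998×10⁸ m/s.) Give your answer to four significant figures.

0.6334c

Let x = d/(cτ) = 2.920 m / (2.998×10⁸ m/s × 1.190×10^-8 s) = 0.81847. Since d = βγcτ, x = βγ = β/√(1−β²).
Solving: β² = x²/(1+x²) = 0.669893/1.669893 = 0.401159, so β = 0.6334.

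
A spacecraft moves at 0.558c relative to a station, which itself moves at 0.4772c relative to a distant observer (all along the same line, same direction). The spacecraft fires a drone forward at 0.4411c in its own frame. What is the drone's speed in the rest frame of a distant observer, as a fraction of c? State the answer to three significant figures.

0.925c

Apply u = (u'+v)/(1+u'v) twice. Drone in the station frame: (0.4411+0.558)/(1+0.4411·0.558) = 0.9991/1.2461338 = 0.80176c.
That velocity, transformed to the rest frame of a distant observer: (0.80176+0.4772)/(1+0.80176·0.4772) = 1.27896/1.382599872 = 0.92504c.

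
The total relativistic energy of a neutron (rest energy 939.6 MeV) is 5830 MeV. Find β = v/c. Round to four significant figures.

Total energy E = γmc² gives γ = 5830/939.6 = 6.2048.
Hence β = √(1 − 1/γ²) = √(1 − 0.0259743) = √0.9740257 = 0.9869.

0.9869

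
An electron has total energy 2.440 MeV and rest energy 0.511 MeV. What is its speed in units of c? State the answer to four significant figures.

0.9778c

γ = E/(mc²) = 2.440/0.511 = 4.775.
β = √(1 − 1/γ²) = √(1 − 0.0438584) = √0.9561416 = 0.9778.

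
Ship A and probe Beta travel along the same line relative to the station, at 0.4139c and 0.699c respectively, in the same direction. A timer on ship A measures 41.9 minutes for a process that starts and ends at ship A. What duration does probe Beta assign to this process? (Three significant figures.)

The velocity of ship A relative to probe Beta is (0.4139 − 0.699)c / (1 − 0.4139×0.699) = −0.40116c; relative speed 0.40116c.
γ for this relative speed: γ = 1/√(1 − 0.160929) = 1.0917.
Ship A's interval is proper; time dilation gives Δt_B = γΔτ = 1.0917 × 41.9 minutes = 45.7 minutes.

45.7 minutes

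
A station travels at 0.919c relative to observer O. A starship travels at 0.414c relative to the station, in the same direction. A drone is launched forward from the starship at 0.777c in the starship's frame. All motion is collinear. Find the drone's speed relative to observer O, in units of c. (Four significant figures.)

0.9956c

First combine the drone and starship (S''→S'): u₁ = (0.777 + 0.414)/(1 + 0.777×0.414) = 1.191/1.321678 = 0.90113.
Then combine with the station (S'→S): u = (0.90113 + 0.919)/(1 + 0.90113×0.919) = 1.82013/1.82813847 = 0.99562.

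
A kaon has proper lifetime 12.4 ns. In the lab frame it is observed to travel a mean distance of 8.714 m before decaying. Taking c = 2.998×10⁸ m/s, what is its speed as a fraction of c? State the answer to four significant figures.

0.9198c

Let x = d/(cτ) = 8.714 m / (2.998×10⁸ m/s × 1.240×10^-8 s) = 2.344. Since d = βγcτ, x = βγ = β/√(1−β²).
Solving: β² = x²/(1+x²) = 5.49434/6.49434 = 0.84602, so β = 0.9198.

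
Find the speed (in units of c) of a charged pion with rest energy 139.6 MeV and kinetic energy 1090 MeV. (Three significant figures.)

K = (γ−1)mc², so γ = 1 + 1090/139.6 = 8.808.
Then v/c = √(1 − γ⁻²) = √(1 − 0.0128898) = √0.9871102 = 0.994.

0.994c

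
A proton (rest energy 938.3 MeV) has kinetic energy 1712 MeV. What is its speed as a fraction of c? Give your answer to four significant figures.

K = (γ−1)mc², so γ = 1 + 1712/938.3 = 2.8246.
Then v/c = √(1 − γ⁻²) = √(1 − 0.125339) = √0.874661 = 0.9352.

0.9352c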